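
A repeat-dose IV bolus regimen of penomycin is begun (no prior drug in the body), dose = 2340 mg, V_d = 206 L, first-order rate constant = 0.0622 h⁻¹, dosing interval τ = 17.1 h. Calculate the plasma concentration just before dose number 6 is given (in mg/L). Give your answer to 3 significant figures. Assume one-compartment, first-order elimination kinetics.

5.96 mg/L

C₀ per dose = Dose / Vd = 2340 / 206 = 11.36 mg/L
Fraction remaining after one interval: r = e^(−kτ) = e^(−0.06220 × 17.1) = 0.3452
Before dose 6, 5 doses have been given (aged 1τ, 2τ, 3τ, 4τ, 5τ).
C_trough = C₀ × (r + r² + … + r^5) = C₀ × r(1−r^5)/(1−r)
        = 11.36 × 0.3452 × (1 − 0.004902) / (1 − 0.3452) = 5.959 mg/L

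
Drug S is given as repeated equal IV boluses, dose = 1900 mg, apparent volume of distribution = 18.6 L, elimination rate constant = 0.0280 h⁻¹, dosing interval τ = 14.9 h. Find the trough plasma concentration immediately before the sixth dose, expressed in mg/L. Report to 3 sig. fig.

C₀ per dose = Dose / Vd = 1900 / 18.6 = 102.2 mg/L
Fraction remaining after one interval: r = e^(−kτ) = e^(−0.02800 × 14.9) = 0.6589
Before dose 6, 5 doses have been given (aged 1τ, 2τ, 3τ, 4τ, 5τ).
C_trough = C₀ × (r + r² + … + r^5) = C₀ × r(1−r^5)/(1−r)
        = 102.2 × 0.6589 × (1 − 0.1242) / (1 − 0.6589) = 172.9 mg/L

173 mg/L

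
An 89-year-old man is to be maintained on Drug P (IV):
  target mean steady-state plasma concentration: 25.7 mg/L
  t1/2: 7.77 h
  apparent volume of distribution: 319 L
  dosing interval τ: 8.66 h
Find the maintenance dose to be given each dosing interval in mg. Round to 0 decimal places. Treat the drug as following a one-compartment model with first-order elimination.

6334 mg

k = ln2 / t½ = 0.693147 / 7.77 = 0.08921 h⁻¹
CL = k × Vd = 0.08921 × 319 = 28.46 L/h
At steady state, Dose/τ = Css × CL.
Dose = Css × CL × τ = 25.7 × 28.46 × 8.66 = 6334 mg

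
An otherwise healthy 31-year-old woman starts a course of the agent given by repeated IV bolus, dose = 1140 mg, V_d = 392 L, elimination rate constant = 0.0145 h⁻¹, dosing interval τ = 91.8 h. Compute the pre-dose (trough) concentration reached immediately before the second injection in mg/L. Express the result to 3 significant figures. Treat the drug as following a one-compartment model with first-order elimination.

0.768 mg/L

C₀ per dose = Dose / Vd = 1140 / 392 = 2.908 mg/L
Fraction remaining after one interval: r = e^(−kτ) = e^(−0.01450 × 91.8) = 0.2642
Before dose 2, 1 dose has been given (aged 1τ).
C_trough = C₀ × r = 2.908 × 0.2642 = 0.7683 mg/L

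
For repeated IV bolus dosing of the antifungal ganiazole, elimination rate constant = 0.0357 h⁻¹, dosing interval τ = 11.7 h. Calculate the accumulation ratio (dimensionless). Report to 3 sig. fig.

2.93

e^(−kτ) = e^(−0.03570 × 11.7) = 0.6586
Accumulation ratio R = 1 / (1 − e^(−kτ)) = 1 / (1 − 0.6586) = 2.929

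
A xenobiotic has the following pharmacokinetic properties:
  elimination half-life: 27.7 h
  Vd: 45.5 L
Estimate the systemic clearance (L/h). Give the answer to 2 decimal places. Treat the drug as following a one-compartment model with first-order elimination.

k = ln2 / t½ = 0.693147 / 27.7 = 0.02502 h⁻¹
CL = k × Vd = 0.02502 × 45.5 = 1.138 L/h

1.14 L/h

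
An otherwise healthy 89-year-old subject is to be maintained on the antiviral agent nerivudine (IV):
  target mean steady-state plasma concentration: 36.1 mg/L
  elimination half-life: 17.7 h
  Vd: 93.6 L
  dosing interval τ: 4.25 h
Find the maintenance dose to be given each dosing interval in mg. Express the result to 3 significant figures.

k = ln2 / t½ = 0.693147 / 17.7 = 0.03916 h⁻¹
CL = k × Vd = 0.03916 × 93.6 = 3.665 L/h
At steady state, Dose/τ = Css × CL.
Dose = Css × CL × τ = 36.1 × 3.665 × 4.25 = 562.3 mg

562 mg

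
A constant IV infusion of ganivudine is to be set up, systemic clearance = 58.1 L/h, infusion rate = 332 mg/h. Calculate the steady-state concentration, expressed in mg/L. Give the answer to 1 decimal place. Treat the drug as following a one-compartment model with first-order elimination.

5.7 mg/L

At steady state Css = R₀ / CL = 332 / 58.10 = 5.714 mg/L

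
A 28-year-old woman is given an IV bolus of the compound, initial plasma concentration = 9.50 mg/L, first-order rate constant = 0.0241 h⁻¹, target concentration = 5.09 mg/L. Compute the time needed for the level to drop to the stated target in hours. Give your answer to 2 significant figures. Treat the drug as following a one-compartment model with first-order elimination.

t = ln(C₀ / C) / k = ln(9.500 / 5.09) / 0.02410
  = ln(1.866) / 0.02410 = 0.6238 / 0.02410 = 25.88 h

26 h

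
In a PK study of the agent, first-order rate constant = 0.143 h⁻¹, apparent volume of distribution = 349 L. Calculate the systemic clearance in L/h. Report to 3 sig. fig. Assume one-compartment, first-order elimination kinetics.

49.9 L/h

CL = k × Vd = 0.143 × 349 = 49.91 L/h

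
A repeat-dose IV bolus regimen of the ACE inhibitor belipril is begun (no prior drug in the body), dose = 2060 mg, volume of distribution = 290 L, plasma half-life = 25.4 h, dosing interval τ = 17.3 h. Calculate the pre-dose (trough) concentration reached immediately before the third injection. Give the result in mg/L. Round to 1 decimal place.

7.2 mg/L

C₀ per dose = Dose / Vd = 2060 / 290 = 7.103 mg/L
k = ln2 / t½ = 0.693147 / 25.4 = 0.02729 h⁻¹
Fraction remaining after one interval: r = e^(−kτ) = e^(−0.02729 × 17.3) = 0.6237
Before dose 3, 2 doses have been given (aged 1τ, 2τ).
C_trough = C₀ × (r + r²) = 7.103 × (0.6237 + 0.3890) = 7.193 mg/L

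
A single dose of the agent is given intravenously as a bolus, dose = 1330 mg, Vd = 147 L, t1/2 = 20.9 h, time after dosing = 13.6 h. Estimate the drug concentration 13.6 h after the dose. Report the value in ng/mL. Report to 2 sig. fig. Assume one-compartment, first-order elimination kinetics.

5800 ng/mL

C₀ = Dose / Vd = 1330 / 147 = 9.048 mg/L
k = ln2 / t½ = 0.693147 / 20.9 = 0.03316 h⁻¹
C = C₀ · e^(−k·t) = 9.048 × e^(−0.03316 × 13.6)
  = 9.048 × 0.6370 = 5.764 mg/L
Convert: 5.764 mg/L × 1000 = 5764 ng/mL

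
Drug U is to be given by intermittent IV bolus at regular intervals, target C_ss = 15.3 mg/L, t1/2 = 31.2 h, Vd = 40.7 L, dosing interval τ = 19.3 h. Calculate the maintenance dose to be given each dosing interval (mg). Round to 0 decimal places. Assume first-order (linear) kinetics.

267 mg

k = ln2 / t½ = 0.693147 / 31.2 = 0.02222 h⁻¹
CL = k × Vd = 0.02222 × 40.7 = 0.9044 L/h
At steady state, Dose/τ = Css × CL.
Dose = Css × CL × τ = 15.3 × 0.9044 × 19.3 = 267.1 mg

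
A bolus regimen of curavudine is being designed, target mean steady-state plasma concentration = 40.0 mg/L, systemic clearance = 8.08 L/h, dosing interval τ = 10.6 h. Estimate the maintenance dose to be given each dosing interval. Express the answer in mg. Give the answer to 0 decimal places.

At steady state, Dose/τ = Css × CL.
Dose = Css × CL × τ = 40.0 × 8.080 × 10.6 = 3426 mg

3426 mg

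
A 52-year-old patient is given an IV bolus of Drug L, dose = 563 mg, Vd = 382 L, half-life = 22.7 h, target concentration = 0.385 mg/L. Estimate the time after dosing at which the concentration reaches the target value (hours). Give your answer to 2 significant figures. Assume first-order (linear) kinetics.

44 h

C₀ = Dose / Vd = 563.0 / 382 = 1.474 mg/L
k = ln2 / t½ = 0.693147 / 22.7 = 0.03054 h⁻¹
t = ln(C₀ / C) / k = ln(1.474 / 0.385) / 0.03054
  = ln(3.829) / 0.03054 = 1.343 / 0.03054 = 43.98 h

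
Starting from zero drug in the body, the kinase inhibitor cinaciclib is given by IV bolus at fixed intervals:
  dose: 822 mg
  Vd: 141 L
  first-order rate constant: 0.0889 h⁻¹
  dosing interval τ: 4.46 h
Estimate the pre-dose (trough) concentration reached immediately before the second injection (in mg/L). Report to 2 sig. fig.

C₀ per dose = Dose / Vd = 822 / 141 = 5.830 mg/L
Fraction remaining after one interval: r = e^(−kτ) = e^(−0.08890 × 4.46) = 0.6727
Before dose 2, 1 dose has been given (aged 1τ).
C_trough = C₀ × r = 5.830 × 0.6727 = 3.922 mg/L

3.9 mg/L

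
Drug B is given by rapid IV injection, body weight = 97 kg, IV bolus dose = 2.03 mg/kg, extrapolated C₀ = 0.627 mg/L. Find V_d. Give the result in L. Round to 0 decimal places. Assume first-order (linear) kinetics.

Dose = 2.03 × 97 = 196.9 mg
Vd = Dose / C₀ = 196.9 / 0.627 = 314.0 L

314 L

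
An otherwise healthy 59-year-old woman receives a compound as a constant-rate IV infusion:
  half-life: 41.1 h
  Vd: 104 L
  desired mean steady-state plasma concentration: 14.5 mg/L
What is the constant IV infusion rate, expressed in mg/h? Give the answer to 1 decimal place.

25.4 mg/h

k = ln2 / t½ = 0.693147 / 41.1 = 0.01686 h⁻¹
CL = k × Vd = 0.01686 × 104 = 1.753 L/h
At steady state, infusion rate R₀ = Css × CL = 14.5 × 1.753 = 25.42 mg/h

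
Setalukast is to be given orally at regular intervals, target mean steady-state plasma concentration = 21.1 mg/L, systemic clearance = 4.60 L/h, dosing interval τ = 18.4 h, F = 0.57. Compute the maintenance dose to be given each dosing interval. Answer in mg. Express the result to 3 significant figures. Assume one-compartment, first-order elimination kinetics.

3130 mg

At steady state, F × (Dose/τ) = Css × CL.
Dose = Css × CL × τ / F = 21.1 × 4.600 × 18.4 / 0.57 = 3133 mg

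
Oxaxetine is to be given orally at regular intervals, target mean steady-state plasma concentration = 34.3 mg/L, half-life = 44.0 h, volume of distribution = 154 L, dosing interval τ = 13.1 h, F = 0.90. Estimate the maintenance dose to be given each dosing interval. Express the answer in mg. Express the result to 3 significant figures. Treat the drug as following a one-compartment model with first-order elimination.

k = ln2 / t½ = 0.693147 / 44.0 = 0.01575 h⁻¹
CL = k × Vd = 0.01575 × 154 = 2.426 L/h
At steady state, F × (Dose/τ) = Css × CL.
Dose = Css × CL × τ / F = 34.3 × 2.426 × 13.1 / 0.90 = 1211 mg

1210 mg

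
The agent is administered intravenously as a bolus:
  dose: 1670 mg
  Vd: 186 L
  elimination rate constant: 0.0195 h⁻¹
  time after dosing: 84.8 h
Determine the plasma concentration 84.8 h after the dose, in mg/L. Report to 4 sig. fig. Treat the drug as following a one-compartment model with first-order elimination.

C₀ = Dose / Vd = 1670 / 186 = 8.978 mg/L
C = C₀ · e^(−k·t) = 8.978 × e^(−0.01950 × 84.8)
  = 8.978 × 0.1914 = 1.718 mg/L

1.718 mg/L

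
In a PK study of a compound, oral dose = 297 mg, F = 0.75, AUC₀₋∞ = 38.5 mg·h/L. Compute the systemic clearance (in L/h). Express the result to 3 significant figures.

CL = F·Dose / AUC = 0.75 × 297 / 38.5 = 5.786 L/h

5.79 L/h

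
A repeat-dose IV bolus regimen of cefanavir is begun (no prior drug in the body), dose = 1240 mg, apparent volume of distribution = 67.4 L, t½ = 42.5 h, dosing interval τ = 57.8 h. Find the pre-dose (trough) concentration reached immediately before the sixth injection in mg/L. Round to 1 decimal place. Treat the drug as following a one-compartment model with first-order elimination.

11.6 mg/L

C₀ per dose = Dose / Vd = 1240 / 67.4 = 18.40 mg/L
k = ln2 / t½ = 0.693147 / 42.5 = 0.01631 h⁻¹
Fraction remaining after one interval: r = e^(−kτ) = e^(−0.01631 × 57.8) = 0.3896
Before dose 6, 5 doses have been given (aged 1τ, 2τ, 3τ, 4τ, 5τ).
C_trough = C₀ × (r + r² + … + r^5) = C₀ × r(1−r^5)/(1−r)
        = 18.40 × 0.3896 × (1 − 0.008976) / (1 − 0.3896) = 11.64 mg/L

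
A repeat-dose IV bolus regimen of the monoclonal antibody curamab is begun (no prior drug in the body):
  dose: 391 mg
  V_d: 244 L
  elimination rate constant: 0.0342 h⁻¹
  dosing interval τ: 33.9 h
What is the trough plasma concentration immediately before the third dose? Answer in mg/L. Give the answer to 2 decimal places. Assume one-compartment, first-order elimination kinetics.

C₀ per dose = Dose / Vd = 391 / 244 = 1.602 mg/L
Fraction remaining after one interval: r = e^(−kτ) = e^(−0.03420 × 33.9) = 0.3137
Before dose 3, 2 doses have been given (aged 1τ, 2τ).
C_trough = C₀ × (r + r²) = 1.602 × (0.3137 + 0.09841) = 0.6602 mg/L

0.66 mg/L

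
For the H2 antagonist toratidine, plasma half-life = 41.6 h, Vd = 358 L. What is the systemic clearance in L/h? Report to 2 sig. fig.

k = ln2 / t½ = 0.693147 / 41.6 = 0.01666 h⁻¹
CL = k × Vd = 0.01666 × 358 = 5.964 L/h

6.0 L/h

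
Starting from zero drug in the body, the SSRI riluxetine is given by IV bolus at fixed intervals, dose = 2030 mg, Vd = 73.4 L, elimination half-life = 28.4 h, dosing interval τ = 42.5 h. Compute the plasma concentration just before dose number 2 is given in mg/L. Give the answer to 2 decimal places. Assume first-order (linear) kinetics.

C₀ per dose = Dose / Vd = 2030 / 73.4 = 27.66 mg/L
k = ln2 / t½ = 0.693147 / 28.4 = 0.02441 h⁻¹
Fraction remaining after one interval: r = e^(−kτ) = e^(−0.02441 × 42.5) = 0.3544
Before dose 2, 1 dose has been given (aged 1τ).
C_trough = C₀ × r = 27.66 × 0.3544 = 9.803 mg/L

9.80 mg/L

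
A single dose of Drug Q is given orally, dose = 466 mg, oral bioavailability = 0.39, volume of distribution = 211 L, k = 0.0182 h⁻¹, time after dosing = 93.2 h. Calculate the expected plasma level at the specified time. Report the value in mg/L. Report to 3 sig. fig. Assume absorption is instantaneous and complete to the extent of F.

Amount reaching circulation = F × Dose = 0.39 × 466.0 = 181.7 mg
C₀ = F·Dose / Vd = 181.7 / 211 = 0.8611 mg/L
C = C₀ · e^(−k·t) = 0.8611 × e^(−0.01820 × 93.2)
  = 0.8611 × 0.1834 = 0.1579 mg/L

0.158 mg/L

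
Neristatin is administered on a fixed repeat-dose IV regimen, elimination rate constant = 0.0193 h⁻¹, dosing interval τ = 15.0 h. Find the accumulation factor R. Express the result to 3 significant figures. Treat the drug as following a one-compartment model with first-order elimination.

3.98

e^(−kτ) = e^(−0.01930 × 15.0) = 0.7486
Accumulation ratio R = 1 / (1 − e^(−kτ)) = 1 / (1 − 0.7486) = 3.978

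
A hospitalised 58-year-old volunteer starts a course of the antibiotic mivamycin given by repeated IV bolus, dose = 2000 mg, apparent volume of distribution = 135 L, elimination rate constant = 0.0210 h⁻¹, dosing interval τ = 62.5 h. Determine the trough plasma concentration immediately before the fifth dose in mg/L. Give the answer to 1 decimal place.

5.4 mg/L

C₀ per dose = Dose / Vd = 2000 / 135 = 14.81 mg/L
Fraction remaining after one interval: r = e^(−kτ) = e^(−0.02100 × 62.5) = 0.2691
Before dose 5, 4 doses have been given (aged 1τ, 2τ, 3τ, 4τ).
C_trough = C₀ × (r + r² + … + r^4) = C₀ × r(1−r^4)/(1−r)
        = 14.81 × 0.2691 × (1 − 0.005244) / (1 − 0.2691) = 5.424 mg/L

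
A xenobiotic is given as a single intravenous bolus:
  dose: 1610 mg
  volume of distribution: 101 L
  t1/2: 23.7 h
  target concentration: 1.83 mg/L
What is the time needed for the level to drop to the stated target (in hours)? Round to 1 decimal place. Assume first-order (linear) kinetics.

C₀ = Dose / Vd = 1610 / 101 = 15.94 mg/L
k = ln2 / t½ = 0.693147 / 23.7 = 0.02925 h⁻¹
t = ln(C₀ / C) / k = ln(15.94 / 1.83) / 0.02925
  = ln(8.710) / 0.02925 = 2.164 / 0.02925 = 73.98 h

74.0 h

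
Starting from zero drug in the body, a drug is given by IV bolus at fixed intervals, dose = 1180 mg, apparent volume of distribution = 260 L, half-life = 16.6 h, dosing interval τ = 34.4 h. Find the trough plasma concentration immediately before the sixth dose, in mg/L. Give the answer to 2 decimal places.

C₀ per dose = Dose / Vd = 1180 / 260 = 4.538 mg/L
k = ln2 / t½ = 0.693147 / 16.6 = 0.04176 h⁻¹
Fraction remaining after one interval: r = e^(−kτ) = e^(−0.04176 × 34.4) = 0.2377
Before dose 6, 5 doses have been given (aged 1τ, 2τ, 3τ, 4τ, 5τ).
C_trough = C₀ × (r + r² + … + r^5) = C₀ × r(1−r^5)/(1−r)
        = 4.538 × 0.2377 × (1 − 0.0007588) / (1 − 0.2377) = 1.414 mg/L

1.41 mg/L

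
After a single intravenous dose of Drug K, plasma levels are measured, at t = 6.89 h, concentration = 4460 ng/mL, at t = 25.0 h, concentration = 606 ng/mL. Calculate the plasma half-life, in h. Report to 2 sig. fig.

6.3 h

k = ln(C₁/C₂) / (t₂ − t₁) = ln(4460/606) / (25.0 − 6.89)
  = 1.996 / 18.11 = 0.1102 h⁻¹
t½ = ln2 / k = 0.693147 / 0.1102 = 6.290 h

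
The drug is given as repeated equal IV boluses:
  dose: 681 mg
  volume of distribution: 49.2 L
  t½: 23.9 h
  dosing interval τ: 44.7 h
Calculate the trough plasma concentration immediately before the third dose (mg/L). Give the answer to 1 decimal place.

4.8 mg/L

C₀ per dose = Dose / Vd = 681 / 49.2 = 13.84 mg/L
k = ln2 / t½ = 0.693147 / 23.9 = 0.02900 h⁻¹
Fraction remaining after one interval: r = e^(−kτ) = e^(−0.02900 × 44.7) = 0.2735
Before dose 3, 2 doses have been given (aged 1τ, 2τ).
C_trough = C₀ × (r + r²) = 13.84 × (0.2735 + 0.07480) = 4.820 mg/L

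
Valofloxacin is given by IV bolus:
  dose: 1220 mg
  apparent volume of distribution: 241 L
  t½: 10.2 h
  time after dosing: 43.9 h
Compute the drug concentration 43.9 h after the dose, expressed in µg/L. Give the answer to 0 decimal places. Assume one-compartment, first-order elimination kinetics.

C₀ = Dose / Vd = 1220 / 241 = 5.062 mg/L
k = ln2 / t½ = 0.693147 / 10.2 = 0.06796 h⁻¹
C = C₀ · e^(−k·t) = 5.062 × e^(−0.06796 × 43.9)
  = 5.062 × 0.05062 = 0.2562 mg/L
Convert: 0.2562 mg/L × 1000 = 256.2 µg/L

256 µg/L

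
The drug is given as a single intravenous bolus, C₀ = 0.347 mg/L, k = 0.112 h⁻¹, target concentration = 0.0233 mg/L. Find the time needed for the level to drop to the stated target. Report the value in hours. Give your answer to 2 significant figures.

t = ln(C₀ / C) / k = ln(0.3470 / 0.0233) / 0.1120
  = ln(14.89) / 0.1120 = 2.701 / 0.1120 = 24.12 h

24 h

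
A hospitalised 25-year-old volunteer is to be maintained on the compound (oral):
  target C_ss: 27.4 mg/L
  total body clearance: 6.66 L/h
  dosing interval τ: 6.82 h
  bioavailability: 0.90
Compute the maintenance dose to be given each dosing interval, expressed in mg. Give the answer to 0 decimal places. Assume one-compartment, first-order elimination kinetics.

1383 mg

At steady state, F × (Dose/τ) = Css × CL.
Dose = Css × CL × τ / F = 27.4 × 6.660 × 6.82 / 0.90 = 1383 mg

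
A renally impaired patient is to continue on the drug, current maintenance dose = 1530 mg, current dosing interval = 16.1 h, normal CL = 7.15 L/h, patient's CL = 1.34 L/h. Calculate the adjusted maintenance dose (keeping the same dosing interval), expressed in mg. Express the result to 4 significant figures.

To keep the same average steady-state level, dosing rate must scale with clearance.
CL ratio = 1.34 / 7.15 = 0.1874
New dose (same interval) = 1530 × 0.1874 = 286.7 mg

286.7 mg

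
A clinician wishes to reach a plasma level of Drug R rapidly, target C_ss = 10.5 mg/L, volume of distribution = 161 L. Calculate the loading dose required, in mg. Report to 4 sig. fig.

1691 mg

LD = Css × Vd = 10.5 × 161 = 1691 mg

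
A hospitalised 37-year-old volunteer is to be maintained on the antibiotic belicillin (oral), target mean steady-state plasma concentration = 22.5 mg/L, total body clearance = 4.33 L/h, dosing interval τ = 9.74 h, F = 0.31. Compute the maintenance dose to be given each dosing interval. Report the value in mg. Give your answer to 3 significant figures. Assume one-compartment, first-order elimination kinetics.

3060 mg

At steady state, F × (Dose/τ) = Css × CL.
Dose = Css × CL × τ / F = 22.5 × 4.330 × 9.74 / 0.31 = 3061 mg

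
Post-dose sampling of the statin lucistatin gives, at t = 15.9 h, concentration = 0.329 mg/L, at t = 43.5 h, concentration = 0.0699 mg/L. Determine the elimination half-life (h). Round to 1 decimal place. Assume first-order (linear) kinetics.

12.4 h

k = ln(C₁/C₂) / (t₂ − t₁) = ln(0.329/0.0699) / (43.5 − 15.9)
  = 1.549 / 27.60 = 0.05612 h⁻¹
t½ = ln2 / k = 0.693147 / 0.05612 = 12.35 h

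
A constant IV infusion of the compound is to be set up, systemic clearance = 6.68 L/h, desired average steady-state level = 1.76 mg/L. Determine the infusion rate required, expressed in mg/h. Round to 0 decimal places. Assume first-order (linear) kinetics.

At steady state, infusion rate R₀ = Css × CL = 1.76 × 6.680 = 11.76 mg/h

12 mg/h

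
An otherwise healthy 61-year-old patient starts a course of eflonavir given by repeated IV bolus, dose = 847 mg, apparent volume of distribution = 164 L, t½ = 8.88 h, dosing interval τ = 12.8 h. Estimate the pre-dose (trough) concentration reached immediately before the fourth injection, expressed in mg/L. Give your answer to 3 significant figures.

C₀ per dose = Dose / Vd = 847 / 164 = 5.165 mg/L
k = ln2 / t½ = 0.693147 / 8.88 = 0.07806 h⁻¹
Fraction remaining after one interval: r = e^(−kτ) = e^(−0.07806 × 12.8) = 0.3682
Before dose 4, 3 doses have been given (aged 1τ, 2τ, 3τ).
C_trough = C₀ × (r + r² + … + r^3) = C₀ × r(1−r^3)/(1−r)
        = 5.165 × 0.3682 × (1 − 0.04992) / (1 − 0.3682) = 2.860 mg/L

2.86 mg/L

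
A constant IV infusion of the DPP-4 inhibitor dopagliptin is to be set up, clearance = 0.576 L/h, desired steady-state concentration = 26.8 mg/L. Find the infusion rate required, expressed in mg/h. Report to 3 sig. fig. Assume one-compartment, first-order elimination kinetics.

15.4 mg/h

At steady state, infusion rate R₀ = Css × CL = 26.8 × 0.5760 = 15.44 mg/h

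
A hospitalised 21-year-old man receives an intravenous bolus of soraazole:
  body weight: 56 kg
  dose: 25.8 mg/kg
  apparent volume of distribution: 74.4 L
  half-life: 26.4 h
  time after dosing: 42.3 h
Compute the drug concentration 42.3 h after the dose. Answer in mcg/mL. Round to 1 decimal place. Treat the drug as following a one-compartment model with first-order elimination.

6.4 mcg/mL

Total dose = 25.8 × 56 = 1445 mg
C₀ = Dose / Vd = 1445 / 74.4 = 19.42 mg/L
k = ln2 / t½ = 0.693147 / 26.4 = 0.02626 h⁻¹
C = C₀ · e^(−k·t) = 19.42 × e^(−0.02626 × 42.3)
  = 19.42 × 0.3293 = 6.395 mg/L
(6.395 mg/L = 6.395 mcg/mL)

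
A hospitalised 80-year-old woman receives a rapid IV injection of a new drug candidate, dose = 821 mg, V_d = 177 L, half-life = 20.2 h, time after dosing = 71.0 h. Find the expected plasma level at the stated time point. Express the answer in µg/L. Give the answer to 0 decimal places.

406 µg/L

C₀ = Dose / Vd = 821.0 / 177 = 4.638 mg/L
k = ln2 / t½ = 0.693147 / 20.2 = 0.03431 h⁻¹
C = C₀ · e^(−k·t) = 4.638 × e^(−0.03431 × 71.0)
  = 4.638 × 0.08751 = 0.4059 mg/L
Convert: 0.4059 mg/L × 1000 = 405.9 µg/L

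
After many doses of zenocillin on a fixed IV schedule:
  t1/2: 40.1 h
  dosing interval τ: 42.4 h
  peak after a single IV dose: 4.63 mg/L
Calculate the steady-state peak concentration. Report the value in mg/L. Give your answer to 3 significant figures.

8.91 mg/L

k = ln2 / t½ = 0.693147 / 40.1 = 0.01729 h⁻¹
e^(−kτ) = e^(−0.01729 × 42.4) = 0.4804
Accumulation ratio R = 1 / (1 − e^(−kτ)) = 1 / (1 − 0.4804) = 1.925
Steady-state peak = C₀ × R = 4.63 × 1.925 = 8.913 mg/L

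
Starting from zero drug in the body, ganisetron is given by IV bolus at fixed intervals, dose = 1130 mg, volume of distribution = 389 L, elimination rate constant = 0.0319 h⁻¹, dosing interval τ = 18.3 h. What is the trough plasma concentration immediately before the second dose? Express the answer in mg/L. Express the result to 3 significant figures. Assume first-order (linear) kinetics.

1.62 mg/L

C₀ per dose = Dose / Vd = 1130 / 389 = 2.905 mg/L
Fraction remaining after one interval: r = e^(−kτ) = e^(−0.03190 × 18.3) = 0.5578
Before dose 2, 1 dose has been given (aged 1τ).
C_trough = C₀ × r = 2.905 × 0.5578 = 1.620 mg/L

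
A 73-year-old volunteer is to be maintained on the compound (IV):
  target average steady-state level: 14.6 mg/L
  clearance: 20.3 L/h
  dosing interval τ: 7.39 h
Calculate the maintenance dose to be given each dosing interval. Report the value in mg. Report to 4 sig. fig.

At steady state, Dose/τ = Css × CL.
Dose = Css × CL × τ = 14.6 × 20.30 × 7.39 = 2190 mg

2190 mg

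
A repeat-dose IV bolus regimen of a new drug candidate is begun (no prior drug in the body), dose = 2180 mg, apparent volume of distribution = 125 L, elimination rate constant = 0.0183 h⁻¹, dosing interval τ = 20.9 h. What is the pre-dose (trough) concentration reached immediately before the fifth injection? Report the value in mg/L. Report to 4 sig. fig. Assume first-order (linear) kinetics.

C₀ per dose = Dose / Vd = 2180 / 125 = 17.44 mg/L
Fraction remaining after one interval: r = e^(−kτ) = e^(−0.01830 × 20.9) = 0.6822
Before dose 5, 4 doses have been given (aged 1τ, 2τ, 3τ, 4τ).
C_trough = C₀ × (r + r² + … + r^4) = C₀ × r(1−r^4)/(1−r)
        = 17.44 × 0.6822 × (1 − 0.2166) / (1 − 0.6822) = 29.33 mg/L

29.33 mg/L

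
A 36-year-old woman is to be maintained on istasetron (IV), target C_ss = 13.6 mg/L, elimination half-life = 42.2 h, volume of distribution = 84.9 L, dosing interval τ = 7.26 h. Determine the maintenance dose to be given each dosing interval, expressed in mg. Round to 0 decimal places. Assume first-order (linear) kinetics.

138 mg

k = ln2 / t½ = 0.693147 / 42.2 = 0.01643 h⁻¹
CL = k × Vd = 0.01643 × 84.9 = 1.395 L/h
At steady state, Dose/τ = Css × CL.
Dose = Css × CL × τ = 13.6 × 1.395 × 7.26 = 137.7 mg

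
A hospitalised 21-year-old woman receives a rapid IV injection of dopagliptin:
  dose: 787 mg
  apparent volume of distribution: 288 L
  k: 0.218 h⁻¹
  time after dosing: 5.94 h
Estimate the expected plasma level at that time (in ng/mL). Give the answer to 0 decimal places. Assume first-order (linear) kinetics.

C₀ = Dose / Vd = 787.0 / 288 = 2.733 mg/L
C = C₀ · e^(−k·t) = 2.733 × e^(−0.2180 × 5.94)
  = 2.733 × 0.2739 = 0.7486 mg/L
Convert: 0.7486 mg/L × 1000 = 748.6 ng/mL

749 ng/mL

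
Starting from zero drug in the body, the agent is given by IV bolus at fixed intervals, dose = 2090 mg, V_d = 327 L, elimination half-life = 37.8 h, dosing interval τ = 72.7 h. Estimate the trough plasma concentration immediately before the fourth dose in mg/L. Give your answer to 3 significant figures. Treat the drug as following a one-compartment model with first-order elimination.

C₀ per dose = Dose / Vd = 2090 / 327 = 6.391 mg/L
k = ln2 / t½ = 0.693147 / 37.8 = 0.01834 h⁻¹
Fraction remaining after one interval: r = e^(−kτ) = e^(−0.01834 × 72.7) = 0.2636
Before dose 4, 3 doses have been given (aged 1τ, 2τ, 3τ).
C_trough = C₀ × (r + r² + … + r^3) = C₀ × r(1−r^3)/(1−r)
        = 6.391 × 0.2636 × (1 − 0.01832) / (1 − 0.2636) = 2.246 mg/L

2.25 mg/L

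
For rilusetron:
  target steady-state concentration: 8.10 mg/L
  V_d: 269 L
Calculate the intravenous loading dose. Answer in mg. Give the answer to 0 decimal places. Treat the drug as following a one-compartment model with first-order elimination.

LD = Css × Vd = 8.10 × 269 = 2179 mg

2179 mg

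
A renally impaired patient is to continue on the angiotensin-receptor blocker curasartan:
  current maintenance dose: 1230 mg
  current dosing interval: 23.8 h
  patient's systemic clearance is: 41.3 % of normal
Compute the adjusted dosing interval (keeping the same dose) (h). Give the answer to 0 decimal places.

58 h

To keep the same average steady-state level, dosing rate must scale with clearance.
CL ratio = 41.3 / 100 = 0.4130
New interval (same dose) = 23.8 / 0.4130 = 57.63 h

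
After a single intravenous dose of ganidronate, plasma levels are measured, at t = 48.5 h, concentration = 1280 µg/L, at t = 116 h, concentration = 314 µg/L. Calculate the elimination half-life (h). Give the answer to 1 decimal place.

k = ln(C₁/C₂) / (t₂ − t₁) = ln(1280/314) / (116 − 48.5)
  = 1.405 / 67.50 = 0.02081 h⁻¹
t½ = ln2 / k = 0.693147 / 0.02081 = 33.31 h

33.3 h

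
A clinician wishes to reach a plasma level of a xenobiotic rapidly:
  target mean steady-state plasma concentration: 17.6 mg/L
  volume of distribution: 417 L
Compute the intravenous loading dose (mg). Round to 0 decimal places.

LD = Css × Vd = 17.6 × 417 = 7339 mg

7339 mg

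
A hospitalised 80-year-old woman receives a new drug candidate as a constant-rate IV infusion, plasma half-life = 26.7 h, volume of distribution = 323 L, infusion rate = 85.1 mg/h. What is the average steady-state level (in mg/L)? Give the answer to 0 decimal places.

k = ln2 / t½ = 0.693147 / 26.7 = 0.02596 h⁻¹
CL = k × Vd = 0.02596 × 323 = 8.385 L/h
At steady state Css = R₀ / CL = 85.1 / 8.385 = 10.15 mg/L

10 mg/L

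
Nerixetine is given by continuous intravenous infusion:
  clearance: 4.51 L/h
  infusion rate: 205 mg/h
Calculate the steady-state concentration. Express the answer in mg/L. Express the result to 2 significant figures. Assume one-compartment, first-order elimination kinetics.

45 mg/L

At steady state Css = R₀ / CL = 205 / 4.510 = 45.45 mg/L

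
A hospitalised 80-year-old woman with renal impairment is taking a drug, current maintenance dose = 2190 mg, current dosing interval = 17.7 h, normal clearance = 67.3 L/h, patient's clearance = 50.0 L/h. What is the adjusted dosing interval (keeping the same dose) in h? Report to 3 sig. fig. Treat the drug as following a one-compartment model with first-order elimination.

23.8 h

To keep the same average steady-state level, dosing rate must scale with clearance.
CL ratio = 50.0 / 67.3 = 0.7429
New interval (same dose) = 17.7 / 0.7429 = 23.83 h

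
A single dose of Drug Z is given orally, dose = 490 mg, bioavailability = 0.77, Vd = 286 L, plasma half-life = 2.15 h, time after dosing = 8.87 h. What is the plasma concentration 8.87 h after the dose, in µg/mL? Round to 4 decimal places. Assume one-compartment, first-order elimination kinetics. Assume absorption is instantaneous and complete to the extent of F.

Amount reaching circulation = F × Dose = 0.77 × 490.0 = 377.3 mg
C₀ = F·Dose / Vd = 377.3 / 286 = 1.319 mg/L
k = ln2 / t½ = 0.693147 / 2.15 = 0.3224 h⁻¹
C = C₀ · e^(−k·t) = 1.319 × e^(−0.3224 × 8.87)
  = 1.319 × 0.05729 = 0.07557 mg/L
(0.07557 mg/L = 0.07557 µg/mL)

0.0756 µg/mL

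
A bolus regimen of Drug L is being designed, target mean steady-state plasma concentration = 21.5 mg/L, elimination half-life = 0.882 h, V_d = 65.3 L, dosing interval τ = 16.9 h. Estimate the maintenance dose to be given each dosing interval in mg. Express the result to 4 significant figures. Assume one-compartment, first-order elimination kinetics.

18650 mg

k = ln2 / t½ = 0.693147 / 0.882 = 0.7859 h⁻¹
CL = k × Vd = 0.7859 × 65.3 = 51.32 L/h
At steady state, Dose/τ = Css × CL.
Dose = Css × CL × τ = 21.5 × 51.32 × 16.9 = 18650 mg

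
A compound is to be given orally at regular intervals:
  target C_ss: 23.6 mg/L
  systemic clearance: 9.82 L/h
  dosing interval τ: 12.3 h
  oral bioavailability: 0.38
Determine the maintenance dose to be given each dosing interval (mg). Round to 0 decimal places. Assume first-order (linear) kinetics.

7501 mg

At steady state, F × (Dose/τ) = Css × CL.
Dose = Css × CL × τ / F = 23.6 × 9.820 × 12.3 / 0.38 = 7501 mg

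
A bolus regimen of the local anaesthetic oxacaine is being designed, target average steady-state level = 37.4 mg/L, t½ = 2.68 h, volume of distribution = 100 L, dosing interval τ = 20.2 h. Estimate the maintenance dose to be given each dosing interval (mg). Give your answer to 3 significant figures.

19500 mg

k = ln2 / t½ = 0.693147 / 2.68 = 0.2586 h⁻¹
CL = k × Vd = 0.2586 × 100 = 25.86 L/h
At steady state, Dose/τ = Css × CL.
Dose = Css × CL × τ = 37.4 × 25.86 × 20.2 = 19540 mg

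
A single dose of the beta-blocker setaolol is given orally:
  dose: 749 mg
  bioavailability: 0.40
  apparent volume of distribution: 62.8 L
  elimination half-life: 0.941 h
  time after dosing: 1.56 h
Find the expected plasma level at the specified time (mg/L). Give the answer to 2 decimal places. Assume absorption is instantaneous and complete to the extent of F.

1.51 mg/L

Amount reaching circulation = F × Dose = 0.40 × 749.0 = 299.6 mg
C₀ = F·Dose / Vd = 299.6 / 62.8 = 4.771 mg/L
k = ln2 / t½ = 0.693147 / 0.941 = 0.7366 h⁻¹
C = C₀ · e^(−k·t) = 4.771 × e^(−0.7366 × 1.56)
  = 4.771 × 0.3169 = 1.512 mg/L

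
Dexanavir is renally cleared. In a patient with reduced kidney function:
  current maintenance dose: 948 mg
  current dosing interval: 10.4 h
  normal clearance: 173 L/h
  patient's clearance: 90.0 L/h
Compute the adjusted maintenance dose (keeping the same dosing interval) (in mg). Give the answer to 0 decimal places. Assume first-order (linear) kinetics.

493 mg

To keep the same average steady-state level, dosing rate must scale with clearance.
CL ratio = 90.0 / 173 = 0.5202
New dose (same interval) = 948 × 0.5202 = 493.1 mg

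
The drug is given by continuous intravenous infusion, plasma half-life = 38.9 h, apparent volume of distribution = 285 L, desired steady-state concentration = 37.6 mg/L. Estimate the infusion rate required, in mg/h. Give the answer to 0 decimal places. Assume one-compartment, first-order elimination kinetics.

191 mg/h

k = ln2 / t½ = 0.693147 / 38.9 = 0.01782 h⁻¹
CL = k × Vd = 0.01782 × 285 = 5.079 L/h
At steady state, infusion rate R₀ = Css × CL = 37.6 × 5.079 = 191.0 mg/h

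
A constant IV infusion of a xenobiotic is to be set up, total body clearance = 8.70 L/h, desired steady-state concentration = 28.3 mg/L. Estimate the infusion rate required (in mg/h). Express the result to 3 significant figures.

At steady state, infusion rate R₀ = Css × CL = 28.3 × 8.700 = 246.2 mg/h

246 mg/h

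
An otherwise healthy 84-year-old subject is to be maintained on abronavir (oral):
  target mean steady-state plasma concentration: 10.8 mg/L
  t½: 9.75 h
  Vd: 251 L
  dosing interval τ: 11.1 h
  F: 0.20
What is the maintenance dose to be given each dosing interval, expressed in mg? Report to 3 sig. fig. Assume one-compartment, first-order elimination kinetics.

k = ln2 / t½ = 0.693147 / 9.75 = 0.07109 h⁻¹
CL = k × Vd = 0.07109 × 251 = 17.84 L/h
At steady state, F × (Dose/τ) = Css × CL.
Dose = Css × CL × τ / F = 10.8 × 17.84 × 11.1 / 0.20 = 10690 mg

10700 mg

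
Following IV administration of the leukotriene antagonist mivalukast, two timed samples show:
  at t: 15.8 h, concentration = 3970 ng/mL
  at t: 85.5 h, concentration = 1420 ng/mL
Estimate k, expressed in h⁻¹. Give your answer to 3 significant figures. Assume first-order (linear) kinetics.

k = ln(C₁/C₂) / (t₂ − t₁) = ln(3970/1420) / (85.5 − 15.8)
  = 1.028 / 69.70 = 0.01475 h⁻¹

0.0148 h⁻¹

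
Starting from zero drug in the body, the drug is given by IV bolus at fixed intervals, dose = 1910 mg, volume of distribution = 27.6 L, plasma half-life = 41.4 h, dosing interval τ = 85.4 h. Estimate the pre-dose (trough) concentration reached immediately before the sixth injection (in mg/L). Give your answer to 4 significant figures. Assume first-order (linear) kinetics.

21.76 mg/L

C₀ per dose = Dose / Vd = 1910 / 27.6 = 69.20 mg/L
k = ln2 / t½ = 0.693147 / 41.4 = 0.01674 h⁻¹
Fraction remaining after one interval: r = e^(−kτ) = e^(−0.01674 × 85.4) = 0.2394
Before dose 6, 5 doses have been given (aged 1τ, 2τ, 3τ, 4τ, 5τ).
C_trough = C₀ × (r + r² + … + r^5) = C₀ × r(1−r^5)/(1−r)
        = 69.20 × 0.2394 × (1 − 0.0007864) / (1 − 0.2394) = 21.76 mg/L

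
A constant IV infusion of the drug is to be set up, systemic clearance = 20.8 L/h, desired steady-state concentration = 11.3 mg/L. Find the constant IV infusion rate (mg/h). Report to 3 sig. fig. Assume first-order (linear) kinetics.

At steady state, infusion rate R₀ = Css × CL = 11.3 × 20.80 = 235.0 mg/h

235 mg/h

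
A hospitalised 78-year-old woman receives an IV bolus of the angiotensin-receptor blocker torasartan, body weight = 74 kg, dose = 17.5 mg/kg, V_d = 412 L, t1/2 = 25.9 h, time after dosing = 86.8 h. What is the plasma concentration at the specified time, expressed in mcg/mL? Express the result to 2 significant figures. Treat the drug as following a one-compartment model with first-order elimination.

0.31 mcg/mL

Total dose = 17.5 × 74 = 1295 mg
C₀ = Dose / Vd = 1295 / 412 = 3.143 mg/L
k = ln2 / t½ = 0.693147 / 25.9 = 0.02676 h⁻¹
C = C₀ · e^(−k·t) = 3.143 × e^(−0.02676 × 86.8)
  = 3.143 × 0.09800 = 0.3080 mg/L
(0.3080 mg/L = 0.3080 mcg/mL)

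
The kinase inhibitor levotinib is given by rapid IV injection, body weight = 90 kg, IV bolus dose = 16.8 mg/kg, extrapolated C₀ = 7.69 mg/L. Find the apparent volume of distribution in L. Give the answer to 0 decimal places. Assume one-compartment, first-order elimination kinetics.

Dose = 16.8 × 90 = 1512 mg
Vd = Dose / C₀ = 1512 / 7.69 = 196.6 L

197 L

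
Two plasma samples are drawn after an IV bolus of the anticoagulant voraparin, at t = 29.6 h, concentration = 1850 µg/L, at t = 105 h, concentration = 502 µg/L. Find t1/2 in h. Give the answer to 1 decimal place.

40.1 h

k = ln(C₁/C₂) / (t₂ − t₁) = ln(1850/502) / (105 − 29.6)
  = 1.304 / 75.40 = 0.01729 h⁻¹
t½ = ln2 / k = 0.693147 / 0.01729 = 40.09 h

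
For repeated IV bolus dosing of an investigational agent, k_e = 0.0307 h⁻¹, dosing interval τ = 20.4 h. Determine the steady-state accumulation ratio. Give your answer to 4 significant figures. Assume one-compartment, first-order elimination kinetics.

2.149

e^(−kτ) = e^(−0.03070 × 20.4) = 0.5346
Accumulation ratio R = 1 / (1 − e^(−kτ)) = 1 / (1 − 0.5346) = 2.149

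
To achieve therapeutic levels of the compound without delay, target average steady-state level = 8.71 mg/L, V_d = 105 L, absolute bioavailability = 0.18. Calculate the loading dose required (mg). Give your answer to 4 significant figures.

LD = Css × Vd / F = 8.71 × 105 / 0.18 = 5081 mg

5081 mg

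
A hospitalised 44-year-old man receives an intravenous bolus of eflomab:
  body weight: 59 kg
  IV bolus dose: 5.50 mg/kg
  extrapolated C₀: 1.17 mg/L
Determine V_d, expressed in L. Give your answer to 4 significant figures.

277.4 L

Dose = 5.50 × 59 = 324.5 mg
Vd = Dose / C₀ = 324.5 / 1.17 = 277.4 L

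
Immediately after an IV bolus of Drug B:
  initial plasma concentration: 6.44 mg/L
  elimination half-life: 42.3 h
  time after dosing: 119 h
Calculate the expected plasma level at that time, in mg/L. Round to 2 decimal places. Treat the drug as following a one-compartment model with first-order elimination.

k = ln2 / t½ = 0.693147 / 42.3 = 0.01639 h⁻¹
C = C₀ · e^(−k·t) = 6.440 × e^(−0.01639 × 119)
  = 6.440 × 0.1422 = 0.9158 mg/L

0.92 mg/L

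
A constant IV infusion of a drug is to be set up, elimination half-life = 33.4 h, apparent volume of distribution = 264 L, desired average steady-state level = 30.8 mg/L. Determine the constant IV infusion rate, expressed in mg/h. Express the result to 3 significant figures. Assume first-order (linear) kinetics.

k = ln2 / t½ = 0.693147 / 33.4 = 0.02075 h⁻¹
CL = k × Vd = 0.02075 × 264 = 5.478 L/h
At steady state, infusion rate R₀ = Css × CL = 30.8 × 5.478 = 168.7 mg/h

169 mg/h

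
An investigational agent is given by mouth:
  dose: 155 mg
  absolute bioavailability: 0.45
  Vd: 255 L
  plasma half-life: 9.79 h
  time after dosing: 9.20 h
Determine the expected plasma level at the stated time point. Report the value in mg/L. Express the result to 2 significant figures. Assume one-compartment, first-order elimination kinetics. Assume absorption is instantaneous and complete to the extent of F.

Amount reaching circulation = F × Dose = 0.45 × 155.0 = 69.75 mg
C₀ = F·Dose / Vd = 69.75 / 255 = 0.2735 mg/L
k = ln2 / t½ = 0.693147 / 9.79 = 0.07080 h⁻¹
C = C₀ · e^(−k·t) = 0.2735 × e^(−0.07080 × 9.20)
  = 0.2735 × 0.5213 = 0.1426 mg/L

0.14 mg/L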